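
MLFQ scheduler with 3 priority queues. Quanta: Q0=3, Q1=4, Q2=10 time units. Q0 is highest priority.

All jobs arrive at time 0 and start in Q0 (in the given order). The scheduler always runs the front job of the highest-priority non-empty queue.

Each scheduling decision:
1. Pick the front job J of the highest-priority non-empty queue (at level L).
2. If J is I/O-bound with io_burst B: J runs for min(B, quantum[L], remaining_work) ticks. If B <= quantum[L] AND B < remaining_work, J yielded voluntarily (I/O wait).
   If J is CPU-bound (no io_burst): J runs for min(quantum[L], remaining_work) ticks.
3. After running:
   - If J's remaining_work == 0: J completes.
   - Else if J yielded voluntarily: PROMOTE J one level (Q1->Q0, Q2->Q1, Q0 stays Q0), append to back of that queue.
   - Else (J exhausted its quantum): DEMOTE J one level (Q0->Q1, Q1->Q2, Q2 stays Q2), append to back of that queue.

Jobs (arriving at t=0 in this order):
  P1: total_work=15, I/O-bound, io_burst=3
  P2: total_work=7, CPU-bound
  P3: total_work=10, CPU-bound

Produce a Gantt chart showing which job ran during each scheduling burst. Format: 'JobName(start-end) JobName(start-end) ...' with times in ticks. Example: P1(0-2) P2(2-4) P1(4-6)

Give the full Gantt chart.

t=0-3: P1@Q0 runs 3, rem=12, I/O yield, promote→Q0. Q0=[P2,P3,P1] Q1=[] Q2=[]
t=3-6: P2@Q0 runs 3, rem=4, quantum used, demote→Q1. Q0=[P3,P1] Q1=[P2] Q2=[]
t=6-9: P3@Q0 runs 3, rem=7, quantum used, demote→Q1. Q0=[P1] Q1=[P2,P3] Q2=[]
t=9-12: P1@Q0 runs 3, rem=9, I/O yield, promote→Q0. Q0=[P1] Q1=[P2,P3] Q2=[]
t=12-15: P1@Q0 runs 3, rem=6, I/O yield, promote→Q0. Q0=[P1] Q1=[P2,P3] Q2=[]
t=15-18: P1@Q0 runs 3, rem=3, I/O yield, promote→Q0. Q0=[P1] Q1=[P2,P3] Q2=[]
t=18-21: P1@Q0 runs 3, rem=0, completes. Q0=[] Q1=[P2,P3] Q2=[]
t=21-25: P2@Q1 runs 4, rem=0, completes. Q0=[] Q1=[P3] Q2=[]
t=25-29: P3@Q1 runs 4, rem=3, quantum used, demote→Q2. Q0=[] Q1=[] Q2=[P3]
t=29-32: P3@Q2 runs 3, rem=0, completes. Q0=[] Q1=[] Q2=[]

Answer: P1(0-3) P2(3-6) P3(6-9) P1(9-12) P1(12-15) P1(15-18) P1(18-21) P2(21-25) P3(25-29) P3(29-32)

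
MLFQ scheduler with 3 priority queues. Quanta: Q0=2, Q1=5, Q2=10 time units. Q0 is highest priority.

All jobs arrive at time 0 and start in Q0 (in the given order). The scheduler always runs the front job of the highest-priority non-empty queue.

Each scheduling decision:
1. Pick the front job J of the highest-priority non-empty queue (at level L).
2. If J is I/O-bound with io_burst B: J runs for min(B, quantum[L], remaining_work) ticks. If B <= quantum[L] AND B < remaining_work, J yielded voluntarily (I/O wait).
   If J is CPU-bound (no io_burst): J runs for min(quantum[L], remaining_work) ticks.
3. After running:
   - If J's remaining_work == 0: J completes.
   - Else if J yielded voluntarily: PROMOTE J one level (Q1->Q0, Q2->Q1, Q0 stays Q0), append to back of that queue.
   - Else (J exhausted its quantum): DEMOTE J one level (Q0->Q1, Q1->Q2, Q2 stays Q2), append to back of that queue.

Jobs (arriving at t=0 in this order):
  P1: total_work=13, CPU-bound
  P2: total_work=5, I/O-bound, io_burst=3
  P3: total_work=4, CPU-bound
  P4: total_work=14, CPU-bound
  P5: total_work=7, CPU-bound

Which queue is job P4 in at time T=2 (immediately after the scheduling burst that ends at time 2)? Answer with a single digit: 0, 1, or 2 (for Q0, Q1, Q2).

t=0-2: P1@Q0 runs 2, rem=11, quantum used, demote→Q1. Q0=[P2,P3,P4,P5] Q1=[P1] Q2=[]
t=2-4: P2@Q0 runs 2, rem=3, quantum used, demote→Q1. Q0=[P3,P4,P5] Q1=[P1,P2] Q2=[]
t=4-6: P3@Q0 runs 2, rem=2, quantum used, demote→Q1. Q0=[P4,P5] Q1=[P1,P2,P3] Q2=[]
t=6-8: P4@Q0 runs 2, rem=12, quantum used, demote→Q1. Q0=[P5] Q1=[P1,P2,P3,P4] Q2=[]
t=8-10: P5@Q0 runs 2, rem=5, quantum used, demote→Q1. Q0=[] Q1=[P1,P2,P3,P4,P5] Q2=[]
t=10-15: P1@Q1 runs 5, rem=6, quantum used, demote→Q2. Q0=[] Q1=[P2,P3,P4,P5] Q2=[P1]
t=15-18: P2@Q1 runs 3, rem=0, completes. Q0=[] Q1=[P3,P4,P5] Q2=[P1]
t=18-20: P3@Q1 runs 2, rem=0, completes. Q0=[] Q1=[P4,P5] Q2=[P1]
t=20-25: P4@Q1 runs 5, rem=7, quantum used, demote→Q2. Q0=[] Q1=[P5] Q2=[P1,P4]
t=25-30: P5@Q1 runs 5, rem=0, completes. Q0=[] Q1=[] Q2=[P1,P4]
t=30-36: P1@Q2 runs 6, rem=0, completes. Q0=[] Q1=[] Q2=[P4]
t=36-43: P4@Q2 runs 7, rem=0, completes. Q0=[] Q1=[] Q2=[]

Answer: 0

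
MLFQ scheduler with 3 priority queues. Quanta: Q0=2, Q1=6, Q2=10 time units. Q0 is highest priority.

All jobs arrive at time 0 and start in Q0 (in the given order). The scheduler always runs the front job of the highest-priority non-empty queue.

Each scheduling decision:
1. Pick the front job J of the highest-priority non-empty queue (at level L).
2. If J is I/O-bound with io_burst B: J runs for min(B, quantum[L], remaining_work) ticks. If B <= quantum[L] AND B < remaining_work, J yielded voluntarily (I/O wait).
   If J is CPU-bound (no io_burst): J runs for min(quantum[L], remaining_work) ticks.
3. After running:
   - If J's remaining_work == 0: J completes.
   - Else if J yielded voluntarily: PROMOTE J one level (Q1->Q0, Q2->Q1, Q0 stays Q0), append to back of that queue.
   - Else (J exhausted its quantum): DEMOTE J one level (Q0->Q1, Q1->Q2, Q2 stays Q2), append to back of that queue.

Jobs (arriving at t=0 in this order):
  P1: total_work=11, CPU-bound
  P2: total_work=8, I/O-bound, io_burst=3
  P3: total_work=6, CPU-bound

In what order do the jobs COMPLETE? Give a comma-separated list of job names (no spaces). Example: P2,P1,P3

t=0-2: P1@Q0 runs 2, rem=9, quantum used, demote→Q1. Q0=[P2,P3] Q1=[P1] Q2=[]
t=2-4: P2@Q0 runs 2, rem=6, quantum used, demote→Q1. Q0=[P3] Q1=[P1,P2] Q2=[]
t=4-6: P3@Q0 runs 2, rem=4, quantum used, demote→Q1. Q0=[] Q1=[P1,P2,P3] Q2=[]
t=6-12: P1@Q1 runs 6, rem=3, quantum used, demote→Q2. Q0=[] Q1=[P2,P3] Q2=[P1]
t=12-15: P2@Q1 runs 3, rem=3, I/O yield, promote→Q0. Q0=[P2] Q1=[P3] Q2=[P1]
t=15-17: P2@Q0 runs 2, rem=1, quantum used, demote→Q1. Q0=[] Q1=[P3,P2] Q2=[P1]
t=17-21: P3@Q1 runs 4, rem=0, completes. Q0=[] Q1=[P2] Q2=[P1]
t=21-22: P2@Q1 runs 1, rem=0, completes. Q0=[] Q1=[] Q2=[P1]
t=22-25: P1@Q2 runs 3, rem=0, completes. Q0=[] Q1=[] Q2=[]

Answer: P3,P2,P1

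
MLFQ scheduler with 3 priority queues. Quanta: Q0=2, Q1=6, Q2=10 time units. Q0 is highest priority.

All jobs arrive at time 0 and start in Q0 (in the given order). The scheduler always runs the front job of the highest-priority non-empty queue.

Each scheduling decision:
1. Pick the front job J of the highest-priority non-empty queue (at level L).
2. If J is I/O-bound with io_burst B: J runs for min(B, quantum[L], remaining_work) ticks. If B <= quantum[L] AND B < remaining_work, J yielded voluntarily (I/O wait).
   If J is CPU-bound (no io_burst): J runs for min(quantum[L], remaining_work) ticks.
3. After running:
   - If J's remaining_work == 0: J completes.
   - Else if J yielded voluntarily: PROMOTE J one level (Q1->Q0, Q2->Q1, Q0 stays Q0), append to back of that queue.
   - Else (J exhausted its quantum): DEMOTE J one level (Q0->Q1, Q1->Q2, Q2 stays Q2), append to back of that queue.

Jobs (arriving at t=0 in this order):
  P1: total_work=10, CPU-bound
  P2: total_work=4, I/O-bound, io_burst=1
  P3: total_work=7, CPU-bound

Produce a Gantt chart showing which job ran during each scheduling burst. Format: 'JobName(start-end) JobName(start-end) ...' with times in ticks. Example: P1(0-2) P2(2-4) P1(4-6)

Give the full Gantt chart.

Answer: P1(0-2) P2(2-3) P3(3-5) P2(5-6) P2(6-7) P2(7-8) P1(8-14) P3(14-19) P1(19-21)

Derivation:
t=0-2: P1@Q0 runs 2, rem=8, quantum used, demote→Q1. Q0=[P2,P3] Q1=[P1] Q2=[]
t=2-3: P2@Q0 runs 1, rem=3, I/O yield, promote→Q0. Q0=[P3,P2] Q1=[P1] Q2=[]
t=3-5: P3@Q0 runs 2, rem=5, quantum used, demote→Q1. Q0=[P2] Q1=[P1,P3] Q2=[]
t=5-6: P2@Q0 runs 1, rem=2, I/O yield, promote→Q0. Q0=[P2] Q1=[P1,P3] Q2=[]
t=6-7: P2@Q0 runs 1, rem=1, I/O yield, promote→Q0. Q0=[P2] Q1=[P1,P3] Q2=[]
t=7-8: P2@Q0 runs 1, rem=0, completes. Q0=[] Q1=[P1,P3] Q2=[]
t=8-14: P1@Q1 runs 6, rem=2, quantum used, demote→Q2. Q0=[] Q1=[P3] Q2=[P1]
t=14-19: P3@Q1 runs 5, rem=0, completes. Q0=[] Q1=[] Q2=[P1]
t=19-21: P1@Q2 runs 2, rem=0, completes. Q0=[] Q1=[] Q2=[]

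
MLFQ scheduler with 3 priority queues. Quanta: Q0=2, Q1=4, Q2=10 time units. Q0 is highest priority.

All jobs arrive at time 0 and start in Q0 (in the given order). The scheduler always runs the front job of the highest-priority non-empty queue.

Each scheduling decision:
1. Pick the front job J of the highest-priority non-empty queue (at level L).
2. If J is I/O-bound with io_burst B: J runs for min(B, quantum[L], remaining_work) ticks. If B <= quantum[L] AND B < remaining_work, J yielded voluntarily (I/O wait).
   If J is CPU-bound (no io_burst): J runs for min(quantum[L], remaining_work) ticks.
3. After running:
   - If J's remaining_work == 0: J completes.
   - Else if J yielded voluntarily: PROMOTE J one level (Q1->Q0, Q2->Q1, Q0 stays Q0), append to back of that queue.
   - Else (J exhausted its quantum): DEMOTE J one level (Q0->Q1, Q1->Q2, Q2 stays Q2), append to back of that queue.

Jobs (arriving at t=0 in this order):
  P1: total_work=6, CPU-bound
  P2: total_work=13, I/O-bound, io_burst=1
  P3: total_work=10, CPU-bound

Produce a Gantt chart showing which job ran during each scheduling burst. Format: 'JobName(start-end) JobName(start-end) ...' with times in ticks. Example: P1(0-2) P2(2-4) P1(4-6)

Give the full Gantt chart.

Answer: P1(0-2) P2(2-3) P3(3-5) P2(5-6) P2(6-7) P2(7-8) P2(8-9) P2(9-10) P2(10-11) P2(11-12) P2(12-13) P2(13-14) P2(14-15) P2(15-16) P2(16-17) P1(17-21) P3(21-25) P3(25-29)

Derivation:
t=0-2: P1@Q0 runs 2, rem=4, quantum used, demote→Q1. Q0=[P2,P3] Q1=[P1] Q2=[]
t=2-3: P2@Q0 runs 1, rem=12, I/O yield, promote→Q0. Q0=[P3,P2] Q1=[P1] Q2=[]
t=3-5: P3@Q0 runs 2, rem=8, quantum used, demote→Q1. Q0=[P2] Q1=[P1,P3] Q2=[]
t=5-6: P2@Q0 runs 1, rem=11, I/O yield, promote→Q0. Q0=[P2] Q1=[P1,P3] Q2=[]
t=6-7: P2@Q0 runs 1, rem=10, I/O yield, promote→Q0. Q0=[P2] Q1=[P1,P3] Q2=[]
t=7-8: P2@Q0 runs 1, rem=9, I/O yield, promote→Q0. Q0=[P2] Q1=[P1,P3] Q2=[]
t=8-9: P2@Q0 runs 1, rem=8, I/O yield, promote→Q0. Q0=[P2] Q1=[P1,P3] Q2=[]
t=9-10: P2@Q0 runs 1, rem=7, I/O yield, promote→Q0. Q0=[P2] Q1=[P1,P3] Q2=[]
t=10-11: P2@Q0 runs 1, rem=6, I/O yield, promote→Q0. Q0=[P2] Q1=[P1,P3] Q2=[]
t=11-12: P2@Q0 runs 1, rem=5, I/O yield, promote→Q0. Q0=[P2] Q1=[P1,P3] Q2=[]
t=12-13: P2@Q0 runs 1, rem=4, I/O yield, promote→Q0. Q0=[P2] Q1=[P1,P3] Q2=[]
t=13-14: P2@Q0 runs 1, rem=3, I/O yield, promote→Q0. Q0=[P2] Q1=[P1,P3] Q2=[]
t=14-15: P2@Q0 runs 1, rem=2, I/O yield, promote→Q0. Q0=[P2] Q1=[P1,P3] Q2=[]
t=15-16: P2@Q0 runs 1, rem=1, I/O yield, promote→Q0. Q0=[P2] Q1=[P1,P3] Q2=[]
t=16-17: P2@Q0 runs 1, rem=0, completes. Q0=[] Q1=[P1,P3] Q2=[]
t=17-21: P1@Q1 runs 4, rem=0, completes. Q0=[] Q1=[P3] Q2=[]
t=21-25: P3@Q1 runs 4, rem=4, quantum used, demote→Q2. Q0=[] Q1=[] Q2=[P3]
t=25-29: P3@Q2 runs 4, rem=0, completes. Q0=[] Q1=[] Q2=[]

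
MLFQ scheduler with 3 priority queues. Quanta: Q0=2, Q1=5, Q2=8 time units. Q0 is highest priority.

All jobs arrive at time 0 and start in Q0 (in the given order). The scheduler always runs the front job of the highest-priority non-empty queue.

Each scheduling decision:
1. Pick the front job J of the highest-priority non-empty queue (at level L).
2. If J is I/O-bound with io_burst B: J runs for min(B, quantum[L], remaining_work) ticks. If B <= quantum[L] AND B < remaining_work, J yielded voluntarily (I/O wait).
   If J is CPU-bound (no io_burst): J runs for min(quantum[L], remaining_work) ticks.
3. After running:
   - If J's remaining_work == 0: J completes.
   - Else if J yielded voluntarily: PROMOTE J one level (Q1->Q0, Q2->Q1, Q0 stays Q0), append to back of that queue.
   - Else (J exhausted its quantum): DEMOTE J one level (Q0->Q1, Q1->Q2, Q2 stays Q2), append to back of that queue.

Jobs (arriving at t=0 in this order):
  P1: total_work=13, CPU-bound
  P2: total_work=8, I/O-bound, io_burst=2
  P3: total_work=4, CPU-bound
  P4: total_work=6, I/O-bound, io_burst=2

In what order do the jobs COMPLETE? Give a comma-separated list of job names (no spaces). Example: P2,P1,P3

t=0-2: P1@Q0 runs 2, rem=11, quantum used, demote→Q1. Q0=[P2,P3,P4] Q1=[P1] Q2=[]
t=2-4: P2@Q0 runs 2, rem=6, I/O yield, promote→Q0. Q0=[P3,P4,P2] Q1=[P1] Q2=[]
t=4-6: P3@Q0 runs 2, rem=2, quantum used, demote→Q1. Q0=[P4,P2] Q1=[P1,P3] Q2=[]
t=6-8: P4@Q0 runs 2, rem=4, I/O yield, promote→Q0. Q0=[P2,P4] Q1=[P1,P3] Q2=[]
t=8-10: P2@Q0 runs 2, rem=4, I/O yield, promote→Q0. Q0=[P4,P2] Q1=[P1,P3] Q2=[]
t=10-12: P4@Q0 runs 2, rem=2, I/O yield, promote→Q0. Q0=[P2,P4] Q1=[P1,P3] Q2=[]
t=12-14: P2@Q0 runs 2, rem=2, I/O yield, promote→Q0. Q0=[P4,P2] Q1=[P1,P3] Q2=[]
t=14-16: P4@Q0 runs 2, rem=0, completes. Q0=[P2] Q1=[P1,P3] Q2=[]
t=16-18: P2@Q0 runs 2, rem=0, completes. Q0=[] Q1=[P1,P3] Q2=[]
t=18-23: P1@Q1 runs 5, rem=6, quantum used, demote→Q2. Q0=[] Q1=[P3] Q2=[P1]
t=23-25: P3@Q1 runs 2, rem=0, completes. Q0=[] Q1=[] Q2=[P1]
t=25-31: P1@Q2 runs 6, rem=0, completes. Q0=[] Q1=[] Q2=[]

Answer: P4,P2,P3,P1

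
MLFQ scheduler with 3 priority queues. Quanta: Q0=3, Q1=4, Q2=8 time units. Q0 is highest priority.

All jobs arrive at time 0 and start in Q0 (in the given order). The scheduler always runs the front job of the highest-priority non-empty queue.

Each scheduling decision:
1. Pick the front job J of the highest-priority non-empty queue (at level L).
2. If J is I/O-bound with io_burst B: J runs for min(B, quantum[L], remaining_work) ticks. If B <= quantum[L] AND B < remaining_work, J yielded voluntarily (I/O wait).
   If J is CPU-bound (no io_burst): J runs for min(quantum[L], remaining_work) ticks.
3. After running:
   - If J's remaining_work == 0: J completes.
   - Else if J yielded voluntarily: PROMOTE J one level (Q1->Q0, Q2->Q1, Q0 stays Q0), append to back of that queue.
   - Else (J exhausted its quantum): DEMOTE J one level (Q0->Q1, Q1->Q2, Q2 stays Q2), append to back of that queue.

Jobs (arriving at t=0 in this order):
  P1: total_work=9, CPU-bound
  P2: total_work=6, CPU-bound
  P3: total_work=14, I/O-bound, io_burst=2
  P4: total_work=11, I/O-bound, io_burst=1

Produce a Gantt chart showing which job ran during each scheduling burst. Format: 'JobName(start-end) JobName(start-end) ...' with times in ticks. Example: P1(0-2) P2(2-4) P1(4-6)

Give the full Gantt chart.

Answer: P1(0-3) P2(3-6) P3(6-8) P4(8-9) P3(9-11) P4(11-12) P3(12-14) P4(14-15) P3(15-17) P4(17-18) P3(18-20) P4(20-21) P3(21-23) P4(23-24) P3(24-26) P4(26-27) P4(27-28) P4(28-29) P4(29-30) P4(30-31) P1(31-35) P2(35-38) P1(38-40)

Derivation:
t=0-3: P1@Q0 runs 3, rem=6, quantum used, demote→Q1. Q0=[P2,P3,P4] Q1=[P1] Q2=[]
t=3-6: P2@Q0 runs 3, rem=3, quantum used, demote→Q1. Q0=[P3,P4] Q1=[P1,P2] Q2=[]
t=6-8: P3@Q0 runs 2, rem=12, I/O yield, promote→Q0. Q0=[P4,P3] Q1=[P1,P2] Q2=[]
t=8-9: P4@Q0 runs 1, rem=10, I/O yield, promote→Q0. Q0=[P3,P4] Q1=[P1,P2] Q2=[]
t=9-11: P3@Q0 runs 2, rem=10, I/O yield, promote→Q0. Q0=[P4,P3] Q1=[P1,P2] Q2=[]
t=11-12: P4@Q0 runs 1, rem=9, I/O yield, promote→Q0. Q0=[P3,P4] Q1=[P1,P2] Q2=[]
t=12-14: P3@Q0 runs 2, rem=8, I/O yield, promote→Q0. Q0=[P4,P3] Q1=[P1,P2] Q2=[]
t=14-15: P4@Q0 runs 1, rem=8, I/O yield, promote→Q0. Q0=[P3,P4] Q1=[P1,P2] Q2=[]
t=15-17: P3@Q0 runs 2, rem=6, I/O yield, promote→Q0. Q0=[P4,P3] Q1=[P1,P2] Q2=[]
t=17-18: P4@Q0 runs 1, rem=7, I/O yield, promote→Q0. Q0=[P3,P4] Q1=[P1,P2] Q2=[]
t=18-20: P3@Q0 runs 2, rem=4, I/O yield, promote→Q0. Q0=[P4,P3] Q1=[P1,P2] Q2=[]
t=20-21: P4@Q0 runs 1, rem=6, I/O yield, promote→Q0. Q0=[P3,P4] Q1=[P1,P2] Q2=[]
t=21-23: P3@Q0 runs 2, rem=2, I/O yield, promote→Q0. Q0=[P4,P3] Q1=[P1,P2] Q2=[]
t=23-24: P4@Q0 runs 1, rem=5, I/O yield, promote→Q0. Q0=[P3,P4] Q1=[P1,P2] Q2=[]
t=24-26: P3@Q0 runs 2, rem=0, completes. Q0=[P4] Q1=[P1,P2] Q2=[]
t=26-27: P4@Q0 runs 1, rem=4, I/O yield, promote→Q0. Q0=[P4] Q1=[P1,P2] Q2=[]
t=27-28: P4@Q0 runs 1, rem=3, I/O yield, promote→Q0. Q0=[P4] Q1=[P1,P2] Q2=[]
t=28-29: P4@Q0 runs 1, rem=2, I/O yield, promote→Q0. Q0=[P4] Q1=[P1,P2] Q2=[]
t=29-30: P4@Q0 runs 1, rem=1, I/O yield, promote→Q0. Q0=[P4] Q1=[P1,P2] Q2=[]
t=30-31: P4@Q0 runs 1, rem=0, completes. Q0=[] Q1=[P1,P2] Q2=[]
t=31-35: P1@Q1 runs 4, rem=2, quantum used, demote→Q2. Q0=[] Q1=[P2] Q2=[P1]
t=35-38: P2@Q1 runs 3, rem=0, completes. Q0=[] Q1=[] Q2=[P1]
t=38-40: P1@Q2 runs 2, rem=0, completes. Q0=[] Q1=[] Q2=[]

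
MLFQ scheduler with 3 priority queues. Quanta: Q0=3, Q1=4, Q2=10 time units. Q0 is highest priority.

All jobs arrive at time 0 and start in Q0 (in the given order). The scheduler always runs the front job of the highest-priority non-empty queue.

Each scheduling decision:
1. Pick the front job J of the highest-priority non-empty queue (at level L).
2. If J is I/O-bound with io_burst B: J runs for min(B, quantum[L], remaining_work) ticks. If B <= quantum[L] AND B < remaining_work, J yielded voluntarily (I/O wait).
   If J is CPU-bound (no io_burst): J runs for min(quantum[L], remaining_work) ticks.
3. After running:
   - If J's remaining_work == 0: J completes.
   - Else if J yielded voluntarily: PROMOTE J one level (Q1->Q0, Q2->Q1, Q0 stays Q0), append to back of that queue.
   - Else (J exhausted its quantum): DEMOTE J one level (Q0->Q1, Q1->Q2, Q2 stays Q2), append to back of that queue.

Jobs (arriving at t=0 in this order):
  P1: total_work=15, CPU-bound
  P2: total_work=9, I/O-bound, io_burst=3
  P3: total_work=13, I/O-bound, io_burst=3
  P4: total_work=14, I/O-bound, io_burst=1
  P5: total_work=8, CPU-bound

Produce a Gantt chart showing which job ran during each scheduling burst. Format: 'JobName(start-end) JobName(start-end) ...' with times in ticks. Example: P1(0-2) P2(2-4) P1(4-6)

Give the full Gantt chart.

t=0-3: P1@Q0 runs 3, rem=12, quantum used, demote→Q1. Q0=[P2,P3,P4,P5] Q1=[P1] Q2=[]
t=3-6: P2@Q0 runs 3, rem=6, I/O yield, promote→Q0. Q0=[P3,P4,P5,P2] Q1=[P1] Q2=[]
t=6-9: P3@Q0 runs 3, rem=10, I/O yield, promote→Q0. Q0=[P4,P5,P2,P3] Q1=[P1] Q2=[]
t=9-10: P4@Q0 runs 1, rem=13, I/O yield, promote→Q0. Q0=[P5,P2,P3,P4] Q1=[P1] Q2=[]
t=10-13: P5@Q0 runs 3, rem=5, quantum used, demote→Q1. Q0=[P2,P3,P4] Q1=[P1,P5] Q2=[]
t=13-16: P2@Q0 runs 3, rem=3, I/O yield, promote→Q0. Q0=[P3,P4,P2] Q1=[P1,P5] Q2=[]
t=16-19: P3@Q0 runs 3, rem=7, I/O yield, promote→Q0. Q0=[P4,P2,P3] Q1=[P1,P5] Q2=[]
t=19-20: P4@Q0 runs 1, rem=12, I/O yield, promote→Q0. Q0=[P2,P3,P4] Q1=[P1,P5] Q2=[]
t=20-23: P2@Q0 runs 3, rem=0, completes. Q0=[P3,P4] Q1=[P1,P5] Q2=[]
t=23-26: P3@Q0 runs 3, rem=4, I/O yield, promote→Q0. Q0=[P4,P3] Q1=[P1,P5] Q2=[]
t=26-27: P4@Q0 runs 1, rem=11, I/O yield, promote→Q0. Q0=[P3,P4] Q1=[P1,P5] Q2=[]
t=27-30: P3@Q0 runs 3, rem=1, I/O yield, promote→Q0. Q0=[P4,P3] Q1=[P1,P5] Q2=[]
t=30-31: P4@Q0 runs 1, rem=10, I/O yield, promote→Q0. Q0=[P3,P4] Q1=[P1,P5] Q2=[]
t=31-32: P3@Q0 runs 1, rem=0, completes. Q0=[P4] Q1=[P1,P5] Q2=[]
t=32-33: P4@Q0 runs 1, rem=9, I/O yield, promote→Q0. Q0=[P4] Q1=[P1,P5] Q2=[]
t=33-34: P4@Q0 runs 1, rem=8, I/O yield, promote→Q0. Q0=[P4] Q1=[P1,P5] Q2=[]
t=34-35: P4@Q0 runs 1, rem=7, I/O yield, promote→Q0. Q0=[P4] Q1=[P1,P5] Q2=[]
t=35-36: P4@Q0 runs 1, rem=6, I/O yield, promote→Q0. Q0=[P4] Q1=[P1,P5] Q2=[]
t=36-37: P4@Q0 runs 1, rem=5, I/O yield, promote→Q0. Q0=[P4] Q1=[P1,P5] Q2=[]
t=37-38: P4@Q0 runs 1, rem=4, I/O yield, promote→Q0. Q0=[P4] Q1=[P1,P5] Q2=[]
t=38-39: P4@Q0 runs 1, rem=3, I/O yield, promote→Q0. Q0=[P4] Q1=[P1,P5] Q2=[]
t=39-40: P4@Q0 runs 1, rem=2, I/O yield, promote→Q0. Q0=[P4] Q1=[P1,P5] Q2=[]
t=40-41: P4@Q0 runs 1, rem=1, I/O yield, promote→Q0. Q0=[P4] Q1=[P1,P5] Q2=[]
t=41-42: P4@Q0 runs 1, rem=0, completes. Q0=[] Q1=[P1,P5] Q2=[]
t=42-46: P1@Q1 runs 4, rem=8, quantum used, demote→Q2. Q0=[] Q1=[P5] Q2=[P1]
t=46-50: P5@Q1 runs 4, rem=1, quantum used, demote→Q2. Q0=[] Q1=[] Q2=[P1,P5]
t=50-58: P1@Q2 runs 8, rem=0, completes. Q0=[] Q1=[] Q2=[P5]
t=58-59: P5@Q2 runs 1, rem=0, completes. Q0=[] Q1=[] Q2=[]

Answer: P1(0-3) P2(3-6) P3(6-9) P4(9-10) P5(10-13) P2(13-16) P3(16-19) P4(19-20) P2(20-23) P3(23-26) P4(26-27) P3(27-30) P4(30-31) P3(31-32) P4(32-33) P4(33-34) P4(34-35) P4(35-36) P4(36-37) P4(37-38) P4(38-39) P4(39-40) P4(40-41) P4(41-42) P1(42-46) P5(46-50) P1(50-58) P5(58-59)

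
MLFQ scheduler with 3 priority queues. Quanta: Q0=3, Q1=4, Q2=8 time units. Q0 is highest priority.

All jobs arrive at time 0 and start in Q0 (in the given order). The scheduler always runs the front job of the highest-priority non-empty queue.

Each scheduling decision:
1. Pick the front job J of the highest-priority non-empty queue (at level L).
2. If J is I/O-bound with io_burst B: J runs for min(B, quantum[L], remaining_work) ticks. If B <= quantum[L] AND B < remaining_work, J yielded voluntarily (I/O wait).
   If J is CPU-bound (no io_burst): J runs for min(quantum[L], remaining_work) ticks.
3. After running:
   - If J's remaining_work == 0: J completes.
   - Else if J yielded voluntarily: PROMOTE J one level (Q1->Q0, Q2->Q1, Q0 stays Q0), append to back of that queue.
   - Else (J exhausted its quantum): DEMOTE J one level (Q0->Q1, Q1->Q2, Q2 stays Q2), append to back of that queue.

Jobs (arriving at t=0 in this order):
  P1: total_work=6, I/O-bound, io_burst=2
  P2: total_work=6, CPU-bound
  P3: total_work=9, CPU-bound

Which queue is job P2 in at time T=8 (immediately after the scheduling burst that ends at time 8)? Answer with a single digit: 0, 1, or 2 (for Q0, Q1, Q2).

Answer: 1

Derivation:
t=0-2: P1@Q0 runs 2, rem=4, I/O yield, promote→Q0. Q0=[P2,P3,P1] Q1=[] Q2=[]
t=2-5: P2@Q0 runs 3, rem=3, quantum used, demote→Q1. Q0=[P3,P1] Q1=[P2] Q2=[]
t=5-8: P3@Q0 runs 3, rem=6, quantum used, demote→Q1. Q0=[P1] Q1=[P2,P3] Q2=[]
t=8-10: P1@Q0 runs 2, rem=2, I/O yield, promote→Q0. Q0=[P1] Q1=[P2,P3] Q2=[]
t=10-12: P1@Q0 runs 2, rem=0, completes. Q0=[] Q1=[P2,P3] Q2=[]
t=12-15: P2@Q1 runs 3, rem=0, completes. Q0=[] Q1=[P3] Q2=[]
t=15-19: P3@Q1 runs 4, rem=2, quantum used, demote→Q2. Q0=[] Q1=[] Q2=[P3]
t=19-21: P3@Q2 runs 2, rem=0, completes. Q0=[] Q1=[] Q2=[]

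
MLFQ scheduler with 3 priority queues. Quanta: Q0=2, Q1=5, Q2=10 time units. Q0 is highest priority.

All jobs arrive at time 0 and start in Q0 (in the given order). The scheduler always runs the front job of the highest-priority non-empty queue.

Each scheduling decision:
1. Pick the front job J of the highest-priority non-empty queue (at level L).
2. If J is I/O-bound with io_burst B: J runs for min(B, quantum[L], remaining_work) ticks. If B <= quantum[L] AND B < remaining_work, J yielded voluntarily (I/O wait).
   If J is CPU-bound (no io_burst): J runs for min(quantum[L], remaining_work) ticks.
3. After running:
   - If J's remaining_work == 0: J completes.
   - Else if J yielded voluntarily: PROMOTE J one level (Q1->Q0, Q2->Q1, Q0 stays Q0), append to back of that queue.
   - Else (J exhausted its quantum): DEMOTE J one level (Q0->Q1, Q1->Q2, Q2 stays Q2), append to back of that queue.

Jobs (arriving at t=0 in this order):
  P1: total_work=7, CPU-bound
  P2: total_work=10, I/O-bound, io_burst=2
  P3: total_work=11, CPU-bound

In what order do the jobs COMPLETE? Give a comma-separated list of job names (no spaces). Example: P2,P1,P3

t=0-2: P1@Q0 runs 2, rem=5, quantum used, demote→Q1. Q0=[P2,P3] Q1=[P1] Q2=[]
t=2-4: P2@Q0 runs 2, rem=8, I/O yield, promote→Q0. Q0=[P3,P2] Q1=[P1] Q2=[]
t=4-6: P3@Q0 runs 2, rem=9, quantum used, demote→Q1. Q0=[P2] Q1=[P1,P3] Q2=[]
t=6-8: P2@Q0 runs 2, rem=6, I/O yield, promote→Q0. Q0=[P2] Q1=[P1,P3] Q2=[]
t=8-10: P2@Q0 runs 2, rem=4, I/O yield, promote→Q0. Q0=[P2] Q1=[P1,P3] Q2=[]
t=10-12: P2@Q0 runs 2, rem=2, I/O yield, promote→Q0. Q0=[P2] Q1=[P1,P3] Q2=[]
t=12-14: P2@Q0 runs 2, rem=0, completes. Q0=[] Q1=[P1,P3] Q2=[]
t=14-19: P1@Q1 runs 5, rem=0, completes. Q0=[] Q1=[P3] Q2=[]
t=19-24: P3@Q1 runs 5, rem=4, quantum used, demote→Q2. Q0=[] Q1=[] Q2=[P3]
t=24-28: P3@Q2 runs 4, rem=0, completes. Q0=[] Q1=[] Q2=[]

Answer: P2,P1,P3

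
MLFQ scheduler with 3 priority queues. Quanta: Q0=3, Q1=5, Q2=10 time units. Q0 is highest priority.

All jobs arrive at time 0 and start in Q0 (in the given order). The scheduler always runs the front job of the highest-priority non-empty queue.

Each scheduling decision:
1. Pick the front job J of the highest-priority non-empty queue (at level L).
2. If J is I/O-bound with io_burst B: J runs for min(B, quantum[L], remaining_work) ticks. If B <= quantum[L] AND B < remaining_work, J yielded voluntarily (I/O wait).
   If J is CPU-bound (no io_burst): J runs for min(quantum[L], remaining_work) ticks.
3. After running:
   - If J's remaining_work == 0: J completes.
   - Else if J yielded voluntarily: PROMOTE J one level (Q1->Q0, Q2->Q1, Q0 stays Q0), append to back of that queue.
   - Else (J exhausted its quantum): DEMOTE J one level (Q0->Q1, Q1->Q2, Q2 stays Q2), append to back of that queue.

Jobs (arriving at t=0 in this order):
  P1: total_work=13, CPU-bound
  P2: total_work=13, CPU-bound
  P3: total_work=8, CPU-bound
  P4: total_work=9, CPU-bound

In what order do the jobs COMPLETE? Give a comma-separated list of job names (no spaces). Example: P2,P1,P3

Answer: P3,P1,P2,P4

Derivation:
t=0-3: P1@Q0 runs 3, rem=10, quantum used, demote→Q1. Q0=[P2,P3,P4] Q1=[P1] Q2=[]
t=3-6: P2@Q0 runs 3, rem=10, quantum used, demote→Q1. Q0=[P3,P4] Q1=[P1,P2] Q2=[]
t=6-9: P3@Q0 runs 3, rem=5, quantum used, demote→Q1. Q0=[P4] Q1=[P1,P2,P3] Q2=[]
t=9-12: P4@Q0 runs 3, rem=6, quantum used, demote→Q1. Q0=[] Q1=[P1,P2,P3,P4] Q2=[]
t=12-17: P1@Q1 runs 5, rem=5, quantum used, demote→Q2. Q0=[] Q1=[P2,P3,P4] Q2=[P1]
t=17-22: P2@Q1 runs 5, rem=5, quantum used, demote→Q2. Q0=[] Q1=[P3,P4] Q2=[P1,P2]
t=22-27: P3@Q1 runs 5, rem=0, completes. Q0=[] Q1=[P4] Q2=[P1,P2]
t=27-32: P4@Q1 runs 5, rem=1, quantum used, demote→Q2. Q0=[] Q1=[] Q2=[P1,P2,P4]
t=32-37: P1@Q2 runs 5, rem=0, completes. Q0=[] Q1=[] Q2=[P2,P4]
t=37-42: P2@Q2 runs 5, rem=0, completes. Q0=[] Q1=[] Q2=[P4]
t=42-43: P4@Q2 runs 1, rem=0, completes. Q0=[] Q1=[] Q2=[]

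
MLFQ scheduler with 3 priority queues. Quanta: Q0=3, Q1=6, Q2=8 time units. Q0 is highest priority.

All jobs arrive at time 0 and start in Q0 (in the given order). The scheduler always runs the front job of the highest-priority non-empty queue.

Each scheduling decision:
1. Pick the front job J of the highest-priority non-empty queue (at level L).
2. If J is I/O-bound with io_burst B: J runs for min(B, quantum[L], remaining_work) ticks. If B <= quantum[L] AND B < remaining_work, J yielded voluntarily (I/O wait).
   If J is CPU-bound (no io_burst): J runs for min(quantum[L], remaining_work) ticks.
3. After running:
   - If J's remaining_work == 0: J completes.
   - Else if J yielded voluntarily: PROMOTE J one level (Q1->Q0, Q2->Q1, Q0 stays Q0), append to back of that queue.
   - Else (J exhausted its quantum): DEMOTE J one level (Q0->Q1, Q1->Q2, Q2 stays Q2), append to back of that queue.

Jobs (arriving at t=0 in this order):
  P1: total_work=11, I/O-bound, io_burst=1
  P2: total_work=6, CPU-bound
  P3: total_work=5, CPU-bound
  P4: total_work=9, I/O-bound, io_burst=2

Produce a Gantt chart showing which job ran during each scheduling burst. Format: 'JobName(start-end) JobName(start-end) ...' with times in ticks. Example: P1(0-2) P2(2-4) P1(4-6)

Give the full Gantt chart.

Answer: P1(0-1) P2(1-4) P3(4-7) P4(7-9) P1(9-10) P4(10-12) P1(12-13) P4(13-15) P1(15-16) P4(16-18) P1(18-19) P4(19-20) P1(20-21) P1(21-22) P1(22-23) P1(23-24) P1(24-25) P1(25-26) P2(26-29) P3(29-31)

Derivation:
t=0-1: P1@Q0 runs 1, rem=10, I/O yield, promote→Q0. Q0=[P2,P3,P4,P1] Q1=[] Q2=[]
t=1-4: P2@Q0 runs 3, rem=3, quantum used, demote→Q1. Q0=[P3,P4,P1] Q1=[P2] Q2=[]
t=4-7: P3@Q0 runs 3, rem=2, quantum used, demote→Q1. Q0=[P4,P1] Q1=[P2,P3] Q2=[]
t=7-9: P4@Q0 runs 2, rem=7, I/O yield, promote→Q0. Q0=[P1,P4] Q1=[P2,P3] Q2=[]
t=9-10: P1@Q0 runs 1, rem=9, I/O yield, promote→Q0. Q0=[P4,P1] Q1=[P2,P3] Q2=[]
t=10-12: P4@Q0 runs 2, rem=5, I/O yield, promote→Q0. Q0=[P1,P4] Q1=[P2,P3] Q2=[]
t=12-13: P1@Q0 runs 1, rem=8, I/O yield, promote→Q0. Q0=[P4,P1] Q1=[P2,P3] Q2=[]
t=13-15: P4@Q0 runs 2, rem=3, I/O yield, promote→Q0. Q0=[P1,P4] Q1=[P2,P3] Q2=[]
t=15-16: P1@Q0 runs 1, rem=7, I/O yield, promote→Q0. Q0=[P4,P1] Q1=[P2,P3] Q2=[]
t=16-18: P4@Q0 runs 2, rem=1, I/O yield, promote→Q0. Q0=[P1,P4] Q1=[P2,P3] Q2=[]
t=18-19: P1@Q0 runs 1, rem=6, I/O yield, promote→Q0. Q0=[P4,P1] Q1=[P2,P3] Q2=[]
t=19-20: P4@Q0 runs 1, rem=0, completes. Q0=[P1] Q1=[P2,P3] Q2=[]
t=20-21: P1@Q0 runs 1, rem=5, I/O yield, promote→Q0. Q0=[P1] Q1=[P2,P3] Q2=[]
t=21-22: P1@Q0 runs 1, rem=4, I/O yield, promote→Q0. Q0=[P1] Q1=[P2,P3] Q2=[]
t=22-23: P1@Q0 runs 1, rem=3, I/O yield, promote→Q0. Q0=[P1] Q1=[P2,P3] Q2=[]
t=23-24: P1@Q0 runs 1, rem=2, I/O yield, promote→Q0. Q0=[P1] Q1=[P2,P3] Q2=[]
t=24-25: P1@Q0 runs 1, rem=1, I/O yield, promote→Q0. Q0=[P1] Q1=[P2,P3] Q2=[]
t=25-26: P1@Q0 runs 1, rem=0, completes. Q0=[] Q1=[P2,P3] Q2=[]
t=26-29: P2@Q1 runs 3, rem=0, completes. Q0=[] Q1=[P3] Q2=[]
t=29-31: P3@Q1 runs 2, rem=0, completes. Q0=[] Q1=[] Q2=[]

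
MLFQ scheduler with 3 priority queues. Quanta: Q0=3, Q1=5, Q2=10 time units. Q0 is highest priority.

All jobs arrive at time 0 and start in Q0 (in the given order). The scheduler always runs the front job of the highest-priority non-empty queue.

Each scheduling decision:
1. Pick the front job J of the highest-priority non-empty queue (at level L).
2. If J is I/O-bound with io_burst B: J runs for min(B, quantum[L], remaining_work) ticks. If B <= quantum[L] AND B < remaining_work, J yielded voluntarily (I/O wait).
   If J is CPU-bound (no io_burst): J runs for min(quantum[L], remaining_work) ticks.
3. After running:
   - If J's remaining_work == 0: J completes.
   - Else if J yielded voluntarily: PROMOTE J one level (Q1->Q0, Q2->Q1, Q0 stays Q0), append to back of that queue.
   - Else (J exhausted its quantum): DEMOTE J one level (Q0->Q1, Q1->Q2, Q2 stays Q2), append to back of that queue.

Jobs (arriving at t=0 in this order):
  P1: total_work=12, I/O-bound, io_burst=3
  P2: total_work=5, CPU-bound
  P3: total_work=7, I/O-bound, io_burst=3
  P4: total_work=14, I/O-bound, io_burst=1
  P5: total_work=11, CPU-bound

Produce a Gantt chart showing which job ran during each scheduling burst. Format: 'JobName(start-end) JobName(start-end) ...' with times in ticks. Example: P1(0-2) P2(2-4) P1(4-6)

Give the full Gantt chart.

Answer: P1(0-3) P2(3-6) P3(6-9) P4(9-10) P5(10-13) P1(13-16) P3(16-19) P4(19-20) P1(20-23) P3(23-24) P4(24-25) P1(25-28) P4(28-29) P4(29-30) P4(30-31) P4(31-32) P4(32-33) P4(33-34) P4(34-35) P4(35-36) P4(36-37) P4(37-38) P4(38-39) P2(39-41) P5(41-46) P5(46-49)

Derivation:
t=0-3: P1@Q0 runs 3, rem=9, I/O yield, promote→Q0. Q0=[P2,P3,P4,P5,P1] Q1=[] Q2=[]
t=3-6: P2@Q0 runs 3, rem=2, quantum used, demote→Q1. Q0=[P3,P4,P5,P1] Q1=[P2] Q2=[]
t=6-9: P3@Q0 runs 3, rem=4, I/O yield, promote→Q0. Q0=[P4,P5,P1,P3] Q1=[P2] Q2=[]
t=9-10: P4@Q0 runs 1, rem=13, I/O yield, promote→Q0. Q0=[P5,P1,P3,P4] Q1=[P2] Q2=[]
t=10-13: P5@Q0 runs 3, rem=8, quantum used, demote→Q1. Q0=[P1,P3,P4] Q1=[P2,P5] Q2=[]
t=13-16: P1@Q0 runs 3, rem=6, I/O yield, promote→Q0. Q0=[P3,P4,P1] Q1=[P2,P5] Q2=[]
t=16-19: P3@Q0 runs 3, rem=1, I/O yield, promote→Q0. Q0=[P4,P1,P3] Q1=[P2,P5] Q2=[]
t=19-20: P4@Q0 runs 1, rem=12, I/O yield, promote→Q0. Q0=[P1,P3,P4] Q1=[P2,P5] Q2=[]
t=20-23: P1@Q0 runs 3, rem=3, I/O yield, promote→Q0. Q0=[P3,P4,P1] Q1=[P2,P5] Q2=[]
t=23-24: P3@Q0 runs 1, rem=0, completes. Q0=[P4,P1] Q1=[P2,P5] Q2=[]
t=24-25: P4@Q0 runs 1, rem=11, I/O yield, promote→Q0. Q0=[P1,P4] Q1=[P2,P5] Q2=[]
t=25-28: P1@Q0 runs 3, rem=0, completes. Q0=[P4] Q1=[P2,P5] Q2=[]
t=28-29: P4@Q0 runs 1, rem=10, I/O yield, promote→Q0. Q0=[P4] Q1=[P2,P5] Q2=[]
t=29-30: P4@Q0 runs 1, rem=9, I/O yield, promote→Q0. Q0=[P4] Q1=[P2,P5] Q2=[]
t=30-31: P4@Q0 runs 1, rem=8, I/O yield, promote→Q0. Q0=[P4] Q1=[P2,P5] Q2=[]
t=31-32: P4@Q0 runs 1, rem=7, I/O yield, promote→Q0. Q0=[P4] Q1=[P2,P5] Q2=[]
t=32-33: P4@Q0 runs 1, rem=6, I/O yield, promote→Q0. Q0=[P4] Q1=[P2,P5] Q2=[]
t=33-34: P4@Q0 runs 1, rem=5, I/O yield, promote→Q0. Q0=[P4] Q1=[P2,P5] Q2=[]
t=34-35: P4@Q0 runs 1, rem=4, I/O yield, promote→Q0. Q0=[P4] Q1=[P2,P5] Q2=[]
t=35-36: P4@Q0 runs 1, rem=3, I/O yield, promote→Q0. Q0=[P4] Q1=[P2,P5] Q2=[]
t=36-37: P4@Q0 runs 1, rem=2, I/O yield, promote→Q0. Q0=[P4] Q1=[P2,P5] Q2=[]
t=37-38: P4@Q0 runs 1, rem=1, I/O yield, promote→Q0. Q0=[P4] Q1=[P2,P5] Q2=[]
t=38-39: P4@Q0 runs 1, rem=0, completes. Q0=[] Q1=[P2,P5] Q2=[]
t=39-41: P2@Q1 runs 2, rem=0, completes. Q0=[] Q1=[P5] Q2=[]
t=41-46: P5@Q1 runs 5, rem=3, quantum used, demote→Q2. Q0=[] Q1=[] Q2=[P5]
t=46-49: P5@Q2 runs 3, rem=0, completes. Q0=[] Q1=[] Q2=[]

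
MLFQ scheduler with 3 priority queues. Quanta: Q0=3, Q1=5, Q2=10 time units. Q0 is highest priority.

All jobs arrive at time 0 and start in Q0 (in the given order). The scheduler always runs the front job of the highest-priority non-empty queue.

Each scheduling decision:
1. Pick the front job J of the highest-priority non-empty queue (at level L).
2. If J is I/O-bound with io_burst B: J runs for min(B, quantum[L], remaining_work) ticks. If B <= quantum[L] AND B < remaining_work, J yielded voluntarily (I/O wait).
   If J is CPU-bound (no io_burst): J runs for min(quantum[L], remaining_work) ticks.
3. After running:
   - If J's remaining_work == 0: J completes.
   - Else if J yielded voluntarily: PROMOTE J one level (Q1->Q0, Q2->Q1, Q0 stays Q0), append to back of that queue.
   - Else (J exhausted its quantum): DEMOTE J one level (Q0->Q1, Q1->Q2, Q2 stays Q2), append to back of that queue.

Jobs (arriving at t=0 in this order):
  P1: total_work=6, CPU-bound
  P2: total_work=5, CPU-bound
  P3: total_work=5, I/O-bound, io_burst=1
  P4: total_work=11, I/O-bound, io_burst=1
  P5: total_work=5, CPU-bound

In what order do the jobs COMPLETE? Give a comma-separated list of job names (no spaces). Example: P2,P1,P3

Answer: P3,P4,P1,P2,P5

Derivation:
t=0-3: P1@Q0 runs 3, rem=3, quantum used, demote→Q1. Q0=[P2,P3,P4,P5] Q1=[P1] Q2=[]
t=3-6: P2@Q0 runs 3, rem=2, quantum used, demote→Q1. Q0=[P3,P4,P5] Q1=[P1,P2] Q2=[]
t=6-7: P3@Q0 runs 1, rem=4, I/O yield, promote→Q0. Q0=[P4,P5,P3] Q1=[P1,P2] Q2=[]
t=7-8: P4@Q0 runs 1, rem=10, I/O yield, promote→Q0. Q0=[P5,P3,P4] Q1=[P1,P2] Q2=[]
t=8-11: P5@Q0 runs 3, rem=2, quantum used, demote→Q1. Q0=[P3,P4] Q1=[P1,P2,P5] Q2=[]
t=11-12: P3@Q0 runs 1, rem=3, I/O yield, promote→Q0. Q0=[P4,P3] Q1=[P1,P2,P5] Q2=[]
t=12-13: P4@Q0 runs 1, rem=9, I/O yield, promote→Q0. Q0=[P3,P4] Q1=[P1,P2,P5] Q2=[]
t=13-14: P3@Q0 runs 1, rem=2, I/O yield, promote→Q0. Q0=[P4,P3] Q1=[P1,P2,P5] Q2=[]
t=14-15: P4@Q0 runs 1, rem=8, I/O yield, promote→Q0. Q0=[P3,P4] Q1=[P1,P2,P5] Q2=[]
t=15-16: P3@Q0 runs 1, rem=1, I/O yield, promote→Q0. Q0=[P4,P3] Q1=[P1,P2,P5] Q2=[]
t=16-17: P4@Q0 runs 1, rem=7, I/O yield, promote→Q0. Q0=[P3,P4] Q1=[P1,P2,P5] Q2=[]
t=17-18: P3@Q0 runs 1, rem=0, completes. Q0=[P4] Q1=[P1,P2,P5] Q2=[]
t=18-19: P4@Q0 runs 1, rem=6, I/O yield, promote→Q0. Q0=[P4] Q1=[P1,P2,P5] Q2=[]
t=19-20: P4@Q0 runs 1, rem=5, I/O yield, promote→Q0. Q0=[P4] Q1=[P1,P2,P5] Q2=[]
t=20-21: P4@Q0 runs 1, rem=4, I/O yield, promote→Q0. Q0=[P4] Q1=[P1,P2,P5] Q2=[]
t=21-22: P4@Q0 runs 1, rem=3, I/O yield, promote→Q0. Q0=[P4] Q1=[P1,P2,P5] Q2=[]
t=22-23: P4@Q0 runs 1, rem=2, I/O yield, promote→Q0. Q0=[P4] Q1=[P1,P2,P5] Q2=[]
t=23-24: P4@Q0 runs 1, rem=1, I/O yield, promote→Q0. Q0=[P4] Q1=[P1,P2,P5] Q2=[]
t=24-25: P4@Q0 runs 1, rem=0, completes. Q0=[] Q1=[P1,P2,P5] Q2=[]
t=25-28: P1@Q1 runs 3, rem=0, completes. Q0=[] Q1=[P2,P5] Q2=[]
t=28-30: P2@Q1 runs 2, rem=0, completes. Q0=[] Q1=[P5] Q2=[]
t=30-32: P5@Q1 runs 2, rem=0, completes. Q0=[] Q1=[] Q2=[]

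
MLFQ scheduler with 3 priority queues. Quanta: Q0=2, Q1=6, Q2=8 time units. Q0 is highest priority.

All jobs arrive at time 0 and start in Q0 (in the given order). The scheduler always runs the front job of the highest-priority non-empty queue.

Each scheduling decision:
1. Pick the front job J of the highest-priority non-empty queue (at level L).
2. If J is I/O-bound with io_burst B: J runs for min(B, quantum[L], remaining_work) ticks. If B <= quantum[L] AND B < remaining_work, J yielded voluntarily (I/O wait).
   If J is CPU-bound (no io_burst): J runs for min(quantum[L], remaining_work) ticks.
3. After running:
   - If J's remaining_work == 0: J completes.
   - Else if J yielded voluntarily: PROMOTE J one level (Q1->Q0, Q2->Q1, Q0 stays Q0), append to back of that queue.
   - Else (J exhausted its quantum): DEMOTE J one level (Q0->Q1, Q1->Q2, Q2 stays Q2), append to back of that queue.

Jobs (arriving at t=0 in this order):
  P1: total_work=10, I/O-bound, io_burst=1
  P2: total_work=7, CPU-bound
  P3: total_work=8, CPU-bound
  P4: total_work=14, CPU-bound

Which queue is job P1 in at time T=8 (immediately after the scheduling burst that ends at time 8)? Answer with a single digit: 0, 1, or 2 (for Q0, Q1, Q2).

Answer: 0

Derivation:
t=0-1: P1@Q0 runs 1, rem=9, I/O yield, promote→Q0. Q0=[P2,P3,P4,P1] Q1=[] Q2=[]
t=1-3: P2@Q0 runs 2, rem=5, quantum used, demote→Q1. Q0=[P3,P4,P1] Q1=[P2] Q2=[]
t=3-5: P3@Q0 runs 2, rem=6, quantum used, demote→Q1. Q0=[P4,P1] Q1=[P2,P3] Q2=[]
t=5-7: P4@Q0 runs 2, rem=12, quantum used, demote→Q1. Q0=[P1] Q1=[P2,P3,P4] Q2=[]
t=7-8: P1@Q0 runs 1, rem=8, I/O yield, promote→Q0. Q0=[P1] Q1=[P2,P3,P4] Q2=[]
t=8-9: P1@Q0 runs 1, rem=7, I/O yield, promote→Q0. Q0=[P1] Q1=[P2,P3,P4] Q2=[]
t=9-10: P1@Q0 runs 1, rem=6, I/O yield, promote→Q0. Q0=[P1] Q1=[P2,P3,P4] Q2=[]
t=10-11: P1@Q0 runs 1, rem=5, I/O yield, promote→Q0. Q0=[P1] Q1=[P2,P3,P4] Q2=[]
t=11-12: P1@Q0 runs 1, rem=4, I/O yield, promote→Q0. Q0=[P1] Q1=[P2,P3,P4] Q2=[]
t=12-13: P1@Q0 runs 1, rem=3, I/O yield, promote→Q0. Q0=[P1] Q1=[P2,P3,P4] Q2=[]
t=13-14: P1@Q0 runs 1, rem=2, I/O yield, promote→Q0. Q0=[P1] Q1=[P2,P3,P4] Q2=[]
t=14-15: P1@Q0 runs 1, rem=1, I/O yield, promote→Q0. Q0=[P1] Q1=[P2,P3,P4] Q2=[]
t=15-16: P1@Q0 runs 1, rem=0, completes. Q0=[] Q1=[P2,P3,P4] Q2=[]
t=16-21: P2@Q1 runs 5, rem=0, completes. Q0=[] Q1=[P3,P4] Q2=[]
t=21-27: P3@Q1 runs 6, rem=0, completes. Q0=[] Q1=[P4] Q2=[]
t=27-33: P4@Q1 runs 6, rem=6, quantum used, demote→Q2. Q0=[] Q1=[] Q2=[P4]
t=33-39: P4@Q2 runs 6, rem=0, completes. Q0=[] Q1=[] Q2=[]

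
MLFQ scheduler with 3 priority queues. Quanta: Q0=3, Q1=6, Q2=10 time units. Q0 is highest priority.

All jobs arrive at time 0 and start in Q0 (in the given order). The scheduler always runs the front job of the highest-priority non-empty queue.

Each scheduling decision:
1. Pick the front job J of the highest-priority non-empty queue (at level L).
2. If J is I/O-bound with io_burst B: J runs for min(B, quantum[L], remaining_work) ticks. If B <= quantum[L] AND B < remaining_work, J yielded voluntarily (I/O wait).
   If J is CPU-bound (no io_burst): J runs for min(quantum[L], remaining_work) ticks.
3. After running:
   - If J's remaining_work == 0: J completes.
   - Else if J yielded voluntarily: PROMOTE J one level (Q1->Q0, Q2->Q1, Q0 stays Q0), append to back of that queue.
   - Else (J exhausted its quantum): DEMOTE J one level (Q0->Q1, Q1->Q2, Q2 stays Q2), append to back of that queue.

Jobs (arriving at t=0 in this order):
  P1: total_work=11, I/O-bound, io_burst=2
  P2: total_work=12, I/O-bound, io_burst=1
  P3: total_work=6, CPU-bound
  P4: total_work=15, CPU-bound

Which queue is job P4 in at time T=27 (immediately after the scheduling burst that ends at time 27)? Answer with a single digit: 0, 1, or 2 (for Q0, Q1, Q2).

t=0-2: P1@Q0 runs 2, rem=9, I/O yield, promote→Q0. Q0=[P2,P3,P4,P1] Q1=[] Q2=[]
t=2-3: P2@Q0 runs 1, rem=11, I/O yield, promote→Q0. Q0=[P3,P4,P1,P2] Q1=[] Q2=[]
t=3-6: P3@Q0 runs 3, rem=3, quantum used, demote→Q1. Q0=[P4,P1,P2] Q1=[P3] Q2=[]
t=6-9: P4@Q0 runs 3, rem=12, quantum used, demote→Q1. Q0=[P1,P2] Q1=[P3,P4] Q2=[]
t=9-11: P1@Q0 runs 2, rem=7, I/O yield, promote→Q0. Q0=[P2,P1] Q1=[P3,P4] Q2=[]
t=11-12: P2@Q0 runs 1, rem=10, I/O yield, promote→Q0. Q0=[P1,P2] Q1=[P3,P4] Q2=[]
t=12-14: P1@Q0 runs 2, rem=5, I/O yield, promote→Q0. Q0=[P2,P1] Q1=[P3,P4] Q2=[]
t=14-15: P2@Q0 runs 1, rem=9, I/O yield, promote→Q0. Q0=[P1,P2] Q1=[P3,P4] Q2=[]
t=15-17: P1@Q0 runs 2, rem=3, I/O yield, promote→Q0. Q0=[P2,P1] Q1=[P3,P4] Q2=[]
t=17-18: P2@Q0 runs 1, rem=8, I/O yield, promote→Q0. Q0=[P1,P2] Q1=[P3,P4] Q2=[]
t=18-20: P1@Q0 runs 2, rem=1, I/O yield, promote→Q0. Q0=[P2,P1] Q1=[P3,P4] Q2=[]
t=20-21: P2@Q0 runs 1, rem=7, I/O yield, promote→Q0. Q0=[P1,P2] Q1=[P3,P4] Q2=[]
t=21-22: P1@Q0 runs 1, rem=0, completes. Q0=[P2] Q1=[P3,P4] Q2=[]
t=22-23: P2@Q0 runs 1, rem=6, I/O yield, promote→Q0. Q0=[P2] Q1=[P3,P4] Q2=[]
t=23-24: P2@Q0 runs 1, rem=5, I/O yield, promote→Q0. Q0=[P2] Q1=[P3,P4] Q2=[]
t=24-25: P2@Q0 runs 1, rem=4, I/O yield, promote→Q0. Q0=[P2] Q1=[P3,P4] Q2=[]
t=25-26: P2@Q0 runs 1, rem=3, I/O yield, promote→Q0. Q0=[P2] Q1=[P3,P4] Q2=[]
t=26-27: P2@Q0 runs 1, rem=2, I/O yield, promote→Q0. Q0=[P2] Q1=[P3,P4] Q2=[]
t=27-28: P2@Q0 runs 1, rem=1, I/O yield, promote→Q0. Q0=[P2] Q1=[P3,P4] Q2=[]
t=28-29: P2@Q0 runs 1, rem=0, completes. Q0=[] Q1=[P3,P4] Q2=[]
t=29-32: P3@Q1 runs 3, rem=0, completes. Q0=[] Q1=[P4] Q2=[]
t=32-38: P4@Q1 runs 6, rem=6, quantum used, demote→Q2. Q0=[] Q1=[] Q2=[P4]
t=38-44: P4@Q2 runs 6, rem=0, completes. Q0=[] Q1=[] Q2=[]

Answer: 1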